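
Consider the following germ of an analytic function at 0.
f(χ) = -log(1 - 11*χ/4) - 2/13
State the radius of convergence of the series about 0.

Branch term (-1)*log(1 - χ/(4/11)): its argument vanishes at χ = 4/11, a logarithmic branch point, modulus 4/11.
The radius of convergence is the smallest modulus among the singular points: 4/11.

The radius of convergence is 4/11.


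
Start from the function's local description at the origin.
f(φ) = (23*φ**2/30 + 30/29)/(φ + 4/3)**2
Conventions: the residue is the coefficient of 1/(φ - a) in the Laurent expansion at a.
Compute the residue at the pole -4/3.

At the order-2 pole -4/3 set g(φ) = (φ - (-4/3))^2*f(φ) = 23*φ**2/30 + 30/29.
Order-2 pole: residue = g'(a); g'(-4/3) = -92/45, so the residue is -92/45.

The residue is -92/45.


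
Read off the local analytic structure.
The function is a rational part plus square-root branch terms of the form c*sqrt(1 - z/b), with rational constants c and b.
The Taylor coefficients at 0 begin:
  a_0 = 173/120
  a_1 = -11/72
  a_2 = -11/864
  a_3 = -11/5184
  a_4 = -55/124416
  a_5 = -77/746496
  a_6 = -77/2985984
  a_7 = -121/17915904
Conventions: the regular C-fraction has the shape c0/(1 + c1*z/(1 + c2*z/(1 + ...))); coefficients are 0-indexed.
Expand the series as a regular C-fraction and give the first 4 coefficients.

The regular C-fraction coefficients are [173/120, 55/519, -131/692, -173/4716].

Taylor coefficients (read off): a_0 = 173/120, a_1 = -11/72, a_2 = -11/864, a_3 = -11/5184.
c0 = a_0 = 173/120. Peel one level at a time: if S = 1 + c*z/S' with S'(0) = 1, then c is the z-coefficient of S and S' = c*z/(S - 1).
S_1 = c0/f = 1 + (55/519)*z + (7205/359148)*z^2 + ...; c1 = 55/519.
S_2 = c1*z/(S_1 - 1) = 1 + (-131/692)*z + (-1/144)*z^2 + ...; c2 = -131/692.
S_3 = c2*z/(S_2 - 1) = 1 + (-173/4716)*z + ...; c3 = -173/4716.


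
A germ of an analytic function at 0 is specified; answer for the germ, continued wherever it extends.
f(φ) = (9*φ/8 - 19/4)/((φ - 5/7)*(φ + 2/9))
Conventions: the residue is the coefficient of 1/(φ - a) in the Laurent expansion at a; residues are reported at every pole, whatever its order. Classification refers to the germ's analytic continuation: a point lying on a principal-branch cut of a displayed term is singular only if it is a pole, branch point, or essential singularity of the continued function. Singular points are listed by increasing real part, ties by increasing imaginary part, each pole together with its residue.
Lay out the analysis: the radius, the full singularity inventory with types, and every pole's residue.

Denominator factor (φ + 2/9): pole of order 1 at -2/9, modulus 2/9.
Denominator factor (φ - 5/7): pole of order 1 at 5/7, modulus 5/7.
The radius of convergence is the smallest modulus among the singular points: 2/9.
At the order-1 pole -2/9 set g(φ) = (φ - (-2/9))*f(φ) = (9*φ/8 - 19/4)/(φ - 5/7).
Simple pole: residue = g(a) at a = -2/9, which is 315/59.
At the order-1 pole 5/7 set g(φ) = (φ - (5/7))*f(φ) = (9*φ/8 - 19/4)/(φ + 2/9).
Simple pole: residue = g(a) at a = 5/7, which is -1989/472.
List the singular points by increasing real part (a conjugate pair: the negative imaginary part first).

Radius of convergence at 0: 2/9.
At -2/9: a pole of order 1; residue 315/59.
At 5/7: a pole of order 1; residue -1989/472.


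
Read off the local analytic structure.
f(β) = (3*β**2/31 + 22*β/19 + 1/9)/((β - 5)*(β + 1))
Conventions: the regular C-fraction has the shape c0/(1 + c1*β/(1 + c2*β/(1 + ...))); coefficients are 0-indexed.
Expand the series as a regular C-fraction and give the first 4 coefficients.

The regular C-fraction coefficients are [-1/45, -914/95, 2775103/269173, 1055011784/39314884201].

Taylor coefficients (expand at 0): a_0 = -1/45, a_1 = -914/4275, a_2 = 32522/220875, a_3 = -531934/3313125.
c0 = a_0 = -1/45. Peel one level at a time: if S = 1 + c*β/S' with S'(0) = 1, then c is the β-coefficient of S and S' = c*β/(S - 1).
S_1 = c0/f = 1 + (-914/95)*β + (5550206/55955)*β^2 + ...; c1 = -914/95.
S_2 = c1*β/(S_1 - 1) = 1 + (2775103/269173)*β + (-55526936/200703889)*β^2 + ...; c2 = 2775103/269173.
S_3 = c2*β/(S_2 - 1) = 1 + (1055011784/39314884201)*β + ...; c3 = 1055011784/39314884201.


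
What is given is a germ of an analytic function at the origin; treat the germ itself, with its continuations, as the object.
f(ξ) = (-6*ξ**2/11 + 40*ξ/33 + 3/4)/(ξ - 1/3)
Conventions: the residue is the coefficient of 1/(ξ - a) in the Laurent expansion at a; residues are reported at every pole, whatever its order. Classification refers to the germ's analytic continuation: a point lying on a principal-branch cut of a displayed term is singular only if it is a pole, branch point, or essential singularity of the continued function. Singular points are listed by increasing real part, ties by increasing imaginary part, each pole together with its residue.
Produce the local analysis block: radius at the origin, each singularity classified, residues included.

Radius of convergence at 0: 1/3.
At 1/3: a pole of order 1; residue 433/396.

Denominator factor (ξ - 1/3): pole of order 1 at 1/3, modulus 1/3.
The radius of convergence is the smallest modulus among the singular points: 1/3.
At the order-1 pole 1/3 set g(ξ) = (ξ - (1/3))*f(ξ) = -6*ξ**2/11 + 40*ξ/33 + 3/4.
Simple pole: residue = g(a) at a = 1/3, which is 433/396.


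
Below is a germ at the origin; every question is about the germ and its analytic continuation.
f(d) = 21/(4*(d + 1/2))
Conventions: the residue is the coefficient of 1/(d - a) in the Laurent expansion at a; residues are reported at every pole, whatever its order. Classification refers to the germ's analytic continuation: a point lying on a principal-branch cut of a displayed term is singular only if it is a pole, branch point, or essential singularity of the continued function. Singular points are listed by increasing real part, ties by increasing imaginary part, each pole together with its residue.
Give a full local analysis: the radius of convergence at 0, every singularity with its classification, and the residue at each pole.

Denominator factor (d + 1/2): pole of order 1 at -1/2, modulus 1/2.
The radius of convergence is the smallest modulus among the singular points: 1/2.
At the order-1 pole -1/2 set g(d) = (d - (-1/2))*f(d) = 21/4.
Simple pole: residue = g(a) at a = -1/2, which is 21/4.

Radius of convergence at 0: 1/2.
At -1/2: a pole of order 1; residue 21/4.


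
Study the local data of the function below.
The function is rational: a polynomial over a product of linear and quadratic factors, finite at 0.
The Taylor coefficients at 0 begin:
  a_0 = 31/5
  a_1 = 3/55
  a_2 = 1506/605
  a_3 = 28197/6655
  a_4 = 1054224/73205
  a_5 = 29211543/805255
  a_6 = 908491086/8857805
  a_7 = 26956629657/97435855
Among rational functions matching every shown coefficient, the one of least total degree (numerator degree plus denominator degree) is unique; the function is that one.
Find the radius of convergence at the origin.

The radius of convergence is -3/11 + (2/33)*sqrt(111).

No rational of total degree below 4 reproduces all 8 coefficients; solving the [2/2] Pade equations on them gives f(x) = (27*x**2/5 + 37*x/11 - 31/15)/(x**2 + 6*x/11 - 1/3), whose expansion matches every shown term.
Denominator factor (x**2 + 6*x/11 - 1/3): discriminant 592/363, real irrational roots -3/11 + (2/33)*sqrt(111) and -3/11 - (2/33)*sqrt(111); poles of order 1, moduli -3/11 + (2/33)*sqrt(111) and 3/11 + (2/33)*sqrt(111).
The radius of convergence is the smallest modulus among the singular points: -3/11 + (2/33)*sqrt(111).


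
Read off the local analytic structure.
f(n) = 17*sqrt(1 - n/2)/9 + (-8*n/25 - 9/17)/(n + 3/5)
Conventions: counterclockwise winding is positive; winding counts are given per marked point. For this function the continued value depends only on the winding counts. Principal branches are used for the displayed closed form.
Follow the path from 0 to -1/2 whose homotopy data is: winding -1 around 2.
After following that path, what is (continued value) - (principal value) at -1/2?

Continued minus principal equals -(17/9)*sqrt(5).

The rational part is single-valued and drops out of the difference; each branch term changes only by its own monodromy.
(17/9)*sqrt(1 - n/(2)): winding -1 is odd, the square root flips sign, contributing -2*(17/9)*sqrt(1 - (-1/2)/(2)) = -2*(17/9)*sqrt(5/4) = -(17/9)*sqrt(5).
Summing the contributions at n = -1/2 gives -(17/9)*sqrt(5).


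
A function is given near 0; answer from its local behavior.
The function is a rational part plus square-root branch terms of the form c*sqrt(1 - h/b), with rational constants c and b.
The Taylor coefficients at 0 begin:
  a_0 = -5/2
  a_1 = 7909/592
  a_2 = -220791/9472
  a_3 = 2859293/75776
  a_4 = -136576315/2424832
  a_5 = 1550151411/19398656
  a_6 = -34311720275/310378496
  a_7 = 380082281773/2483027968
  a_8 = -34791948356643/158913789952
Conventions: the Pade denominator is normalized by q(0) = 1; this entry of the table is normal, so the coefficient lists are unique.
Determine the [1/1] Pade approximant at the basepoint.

Taylor coefficients needed (read off): a_0 = -5/2, a_1 = 7909/592, a_2 = -220791/9472.
Write the denominator as Q(h) = 1 + q1*h. Requiring Q*f - P = O(h^3) with deg P <= 1 kills the coefficients of h^2..h^2 in Q*f:
  h^2: a_2 + q1*a_1 = 0, i.e. -220791/9472 + (7909/592)*q1 = 0.
Solving this linear system: q1 = 220791/126544.
The numerator is Q*f truncated at degree 1: P0 = a_0 = -5/2; P1 = a_1 + q1*a_0 = 84258227/9364256.

The Pade approximant has numerator coefficients [-5/2, 84258227/9364256]; denominator coefficients [1, 220791/126544].


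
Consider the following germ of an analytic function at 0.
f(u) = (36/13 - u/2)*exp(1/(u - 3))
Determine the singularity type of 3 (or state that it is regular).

The exponent 1/(u - (3)) has a pole at 3, so exp(1/(u - (3))) takes every nonzero value near it: an essential singularity (not a pole of any order).

The point is an essential singularity.


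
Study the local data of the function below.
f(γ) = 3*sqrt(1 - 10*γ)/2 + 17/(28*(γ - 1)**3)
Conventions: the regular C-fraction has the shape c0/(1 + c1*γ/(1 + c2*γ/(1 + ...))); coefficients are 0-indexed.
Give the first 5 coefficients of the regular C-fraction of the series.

The regular C-fraction coefficients are [25/28, 261/25, -27932/2175, -155725/405014, -15443968357/3131791704].

Taylor coefficients (expand at 0): a_0 = 25/28, a_1 = -261/28, a_2 = -627/28, a_3 = -2795/28, a_4 = -66645/112.
c0 = a_0 = 25/28. Peel one level at a time: if S = 1 + c*γ/S' with S'(0) = 1, then c is the γ-coefficient of S and S' = c*γ/(S - 1).
S_1 = c0/f = 1 + (261/25)*γ + (83796/625)*γ^2 + ...; c1 = 261/25.
S_2 = c1*γ/(S_1 - 1) = 1 + (-27932/2175)*γ + (-12458/2523)*γ^2 + ...; c2 = -27932/2175.
S_3 = c2*γ/(S_2 - 1) = 1 + (-155725/405014)*γ + (-13313765825/7021769616)*γ^2 + ...; c3 = -155725/405014.
S_4 = c3*γ/(S_3 - 1) = 1 + (-15443968357/3131791704)*γ + ...; c4 = -15443968357/3131791704.


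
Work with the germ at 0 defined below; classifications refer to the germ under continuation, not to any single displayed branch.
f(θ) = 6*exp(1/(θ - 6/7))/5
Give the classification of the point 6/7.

The point is an essential singularity.

The exponent 1/(θ - (6/7)) has a pole at 6/7, so exp(1/(θ - (6/7))) takes every nonzero value near it: an essential singularity (not a pole of any order).


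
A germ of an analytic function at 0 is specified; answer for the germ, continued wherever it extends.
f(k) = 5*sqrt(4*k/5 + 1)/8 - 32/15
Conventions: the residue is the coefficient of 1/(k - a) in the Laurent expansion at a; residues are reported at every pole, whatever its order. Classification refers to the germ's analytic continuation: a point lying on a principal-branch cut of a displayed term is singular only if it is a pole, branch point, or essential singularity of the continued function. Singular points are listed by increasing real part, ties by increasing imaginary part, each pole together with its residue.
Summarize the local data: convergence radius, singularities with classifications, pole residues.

Branch term (5/8)*sqrt(1 - k/(-5/4)): its argument vanishes at k = -5/4, a square-root branch point, modulus 5/4.
The radius of convergence is the smallest modulus among the singular points: 5/4.

Radius of convergence at 0: 5/4.
At -5/4: an algebraic (square-root) branch point.


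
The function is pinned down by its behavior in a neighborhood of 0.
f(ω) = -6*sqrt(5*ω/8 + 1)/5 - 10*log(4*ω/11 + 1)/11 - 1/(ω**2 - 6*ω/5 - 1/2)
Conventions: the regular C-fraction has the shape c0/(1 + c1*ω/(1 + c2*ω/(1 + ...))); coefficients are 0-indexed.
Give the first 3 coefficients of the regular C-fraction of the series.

The regular C-fraction coefficients are [4/5, 26647/3872, -1042464711/257942960].

Taylor coefficients (expand at 0): a_0 = 4/5, a_1 = -26647/4840, a_2 = 133216693/8518400.
c0 = a_0 = 4/5. Peel one level at a time: if S = 1 + c*ω/S' with S'(0) = 1, then c is the ω-coefficient of S and S' = c*ω/(S - 1).
S_1 = c0/f = 1 + (26647/3872)*ω + (1042464711/37480960)*ω^2 + ...; c1 = 26647/3872.
S_2 = c1*ω/(S_1 - 1) = 1 + (-1042464711/257942960)*ω + ...; c2 = -1042464711/257942960.


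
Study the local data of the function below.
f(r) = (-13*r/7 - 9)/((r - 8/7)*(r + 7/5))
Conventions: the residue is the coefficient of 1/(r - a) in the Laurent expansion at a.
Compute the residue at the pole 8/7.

At the order-1 pole 8/7 set g(r) = (r - (8/7))*f(r) = (-13*r/7 - 9)/(r + 7/5).
Simple pole: residue = g(a) at a = 8/7, which is -2725/623.

The residue is -2725/623.


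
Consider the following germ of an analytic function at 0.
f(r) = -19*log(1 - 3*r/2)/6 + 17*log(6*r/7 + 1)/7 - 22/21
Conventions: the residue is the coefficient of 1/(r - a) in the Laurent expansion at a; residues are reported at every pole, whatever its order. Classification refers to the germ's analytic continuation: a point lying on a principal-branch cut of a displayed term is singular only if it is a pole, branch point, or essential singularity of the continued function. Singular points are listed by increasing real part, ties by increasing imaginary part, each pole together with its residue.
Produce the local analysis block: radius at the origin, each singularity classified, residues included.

Radius of convergence at 0: 2/3.
At -7/6: a logarithmic branch point.
At 2/3: a logarithmic branch point.

Branch term (17/7)*log(1 - r/(-7/6)): its argument vanishes at r = -7/6, a logarithmic branch point, modulus 7/6.
Branch term (-19/6)*log(1 - r/(2/3)): its argument vanishes at r = 2/3, a logarithmic branch point, modulus 2/3.
The radius of convergence is the smallest modulus among the singular points: 2/3.
List the singular points by increasing real part (a conjugate pair: the negative imaginary part first).


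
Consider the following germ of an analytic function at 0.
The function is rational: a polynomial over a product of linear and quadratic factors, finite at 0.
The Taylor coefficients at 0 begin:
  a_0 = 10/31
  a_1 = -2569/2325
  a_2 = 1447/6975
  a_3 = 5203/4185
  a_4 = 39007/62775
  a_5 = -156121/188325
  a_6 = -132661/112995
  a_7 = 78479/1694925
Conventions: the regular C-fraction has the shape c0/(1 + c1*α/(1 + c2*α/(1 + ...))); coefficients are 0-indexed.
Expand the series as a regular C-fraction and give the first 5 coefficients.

The regular C-fraction coefficients are [10/31, 2569/750, -2079337/642250, 5743862000/16025450259, -7565705/6238011].

Taylor coefficients (read off): a_0 = 10/31, a_1 = -2569/2325, a_2 = 1447/6975, a_3 = 5203/4185, a_4 = 39007/62775.
c0 = a_0 = 10/31. Peel one level at a time: if S = 1 + c*α/S' with S'(0) = 1, then c is the α-coefficient of S and S' = c*α/(S - 1).
S_1 = c0/f = 1 + (2569/750)*α + (2079337/187500)*α^2 + ...; c1 = 2569/750.
S_2 = c1*α/(S_1 - 1) = 1 + (-2079337/642250)*α + (22975448/19799283)*α^2 + ...; c2 = -2079337/642250.
S_3 = c2*α/(S_2 - 1) = 1 + (5743862000/16025450259)*α + (16915673590000/38912781236121)*α^2 + ...; c3 = 5743862000/16025450259.
S_4 = c3*α/(S_3 - 1) = 1 + (-7565705/6238011)*α + ...; c4 = -7565705/6238011.


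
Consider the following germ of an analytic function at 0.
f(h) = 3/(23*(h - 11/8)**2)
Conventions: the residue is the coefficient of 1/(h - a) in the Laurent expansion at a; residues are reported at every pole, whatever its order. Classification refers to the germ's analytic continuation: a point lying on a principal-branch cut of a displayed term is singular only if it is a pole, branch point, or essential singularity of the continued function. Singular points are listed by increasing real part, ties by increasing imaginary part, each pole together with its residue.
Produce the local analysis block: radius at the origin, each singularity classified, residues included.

Denominator factor (h - 11/8)^2: pole of order 2 at 11/8, modulus 11/8.
The radius of convergence is the smallest modulus among the singular points: 11/8.
At the order-2 pole 11/8 set g(h) = (h - (11/8))^2*f(h) = 3/23.
Order-2 pole: residue = g'(a); g'(11/8) = 0, so the residue is 0.

Radius of convergence at 0: 11/8.
At 11/8: a pole of order 2; residue 0.


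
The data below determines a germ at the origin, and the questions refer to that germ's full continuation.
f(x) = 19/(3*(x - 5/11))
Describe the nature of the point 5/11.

The point is a pole of order 1.

The denominator factor x - 5/11 vanishes at 5/11 and appears to the power 1; the numerator there equals 19/3, nonzero, and no other factor vanishes.
Hence a pole whose order is the multiplicity, 1.


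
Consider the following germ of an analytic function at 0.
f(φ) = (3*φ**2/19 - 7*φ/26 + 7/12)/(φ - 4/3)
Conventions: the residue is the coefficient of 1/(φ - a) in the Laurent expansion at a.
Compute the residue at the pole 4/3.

At the order-1 pole 4/3 set g(φ) = (φ - (4/3))*f(φ) = 3*φ**2/19 - 7*φ/26 + 7/12.
Simple pole: residue = g(a) at a = 4/3, which is 499/988.

The residue is 499/988.


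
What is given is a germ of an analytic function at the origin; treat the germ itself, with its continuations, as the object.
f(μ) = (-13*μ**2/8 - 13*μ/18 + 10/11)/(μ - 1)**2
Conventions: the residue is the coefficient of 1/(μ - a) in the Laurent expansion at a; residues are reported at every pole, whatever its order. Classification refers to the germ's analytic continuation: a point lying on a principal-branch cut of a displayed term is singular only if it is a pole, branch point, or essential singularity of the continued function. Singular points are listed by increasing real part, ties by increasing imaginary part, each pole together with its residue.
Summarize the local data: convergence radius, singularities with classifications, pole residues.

Radius of convergence at 0: 1.
At 1: a pole of order 2; residue -143/36.

Denominator factor (μ - 1)^2: pole of order 2 at 1, modulus 1.
The radius of convergence is the smallest modulus among the singular points: 1.
At the order-2 pole 1 set g(μ) = (μ - (1))^2*f(μ) = -13*μ**2/8 - 13*μ/18 + 10/11.
Order-2 pole: residue = g'(a); g'(1) = -143/36, so the residue is -143/36.


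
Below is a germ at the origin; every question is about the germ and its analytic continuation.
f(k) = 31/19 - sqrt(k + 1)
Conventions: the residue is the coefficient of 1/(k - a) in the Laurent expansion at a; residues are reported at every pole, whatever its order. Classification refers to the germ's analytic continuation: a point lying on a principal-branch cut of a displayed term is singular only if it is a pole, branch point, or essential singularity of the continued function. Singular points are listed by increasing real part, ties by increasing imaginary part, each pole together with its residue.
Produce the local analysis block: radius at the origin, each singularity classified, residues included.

Branch term (-1)*sqrt(1 - k/(-1)): its argument vanishes at k = -1, a square-root branch point, modulus 1.
The radius of convergence is the smallest modulus among the singular points: 1.

Radius of convergence at 0: 1.
At -1: an algebraic (square-root) branch point.


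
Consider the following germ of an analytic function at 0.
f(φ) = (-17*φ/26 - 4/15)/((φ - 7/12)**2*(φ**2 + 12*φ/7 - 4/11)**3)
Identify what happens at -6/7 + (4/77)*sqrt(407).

The denominator factor φ**2 + 12*φ/7 - 4/11 vanishes at -6/7 + (4/77)*sqrt(407) and appears to the power 3; the numerator there equals 401/1365 - (34/1001)*sqrt(407), nonzero, and no other factor vanishes.
Hence a pole whose order is the multiplicity, 3.

The point is a pole of order 3.


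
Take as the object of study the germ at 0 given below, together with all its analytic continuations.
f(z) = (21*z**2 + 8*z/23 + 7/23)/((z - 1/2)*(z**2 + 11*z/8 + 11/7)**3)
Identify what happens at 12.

Denominator factors: z - 1/2 = 23/2 at z = 12; z**2 + 11*z/8 + 11/7 = 2269/14 at z = 12 — none vanishes.
So the germ continues analytically to 12.

The point is a regular point.


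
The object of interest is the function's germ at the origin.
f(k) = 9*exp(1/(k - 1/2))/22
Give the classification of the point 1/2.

The point is an essential singularity.

The exponent 1/(k - (1/2)) has a pole at 1/2, so exp(1/(k - (1/2))) takes every nonzero value near it: an essential singularity (not a pole of any order).


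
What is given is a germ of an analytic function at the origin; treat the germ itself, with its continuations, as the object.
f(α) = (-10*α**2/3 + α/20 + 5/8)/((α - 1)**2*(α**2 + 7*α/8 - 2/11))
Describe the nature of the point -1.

The point is a regular point.

Denominator factors: α - 1 = -2 at α = -1; α**2 + 7*α/8 - 2/11 = -5/88 at α = -1 — none vanishes.
So the germ continues analytically to -1.


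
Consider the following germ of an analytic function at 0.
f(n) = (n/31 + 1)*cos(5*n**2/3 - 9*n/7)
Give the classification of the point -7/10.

The point is a regular point.

There is no denominator, hence no pole anywhere.
The factor cos(5*n**2/3 - 9*n/7) is entire.
So the germ continues analytically to -7/10.


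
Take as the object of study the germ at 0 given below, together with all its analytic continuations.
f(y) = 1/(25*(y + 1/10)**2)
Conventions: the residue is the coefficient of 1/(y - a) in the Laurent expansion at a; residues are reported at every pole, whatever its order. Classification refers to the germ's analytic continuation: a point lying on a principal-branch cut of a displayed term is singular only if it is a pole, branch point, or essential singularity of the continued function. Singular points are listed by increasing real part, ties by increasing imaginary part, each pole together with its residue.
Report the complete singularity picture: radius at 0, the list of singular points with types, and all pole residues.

Radius of convergence at 0: 1/10.
At -1/10: a pole of order 2; residue 0.

Denominator factor (y + 1/10)^2: pole of order 2 at -1/10, modulus 1/10.
The radius of convergence is the smallest modulus among the singular points: 1/10.
At the order-2 pole -1/10 set g(y) = (y - (-1/10))^2*f(y) = 1/25.
Order-2 pole: residue = g'(a); g'(-1/10) = 0, so the residue is 0.


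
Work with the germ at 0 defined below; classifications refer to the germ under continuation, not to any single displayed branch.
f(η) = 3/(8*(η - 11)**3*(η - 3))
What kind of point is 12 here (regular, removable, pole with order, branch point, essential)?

Denominator factors: η - 3 = 9 at η = 12; η - 11 = 1 at η = 12 — none vanishes.
So the germ continues analytically to 12.

The point is a regular point.


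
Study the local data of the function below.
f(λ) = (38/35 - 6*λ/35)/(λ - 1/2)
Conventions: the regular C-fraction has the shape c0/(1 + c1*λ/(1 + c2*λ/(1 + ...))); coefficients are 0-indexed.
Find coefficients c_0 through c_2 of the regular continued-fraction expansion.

The regular C-fraction coefficients are [-76/35, -35/19, -3/19].

Taylor coefficients (expand at 0): a_0 = -76/35, a_1 = -4, a_2 = -8.
c0 = a_0 = -76/35. Peel one level at a time: if S = 1 + c*λ/S' with S'(0) = 1, then c is the λ-coefficient of S and S' = c*λ/(S - 1).
S_1 = c0/f = 1 + (-35/19)*λ + (-105/361)*λ^2 + ...; c1 = -35/19.
S_2 = c1*λ/(S_1 - 1) = 1 + (-3/19)*λ + ...; c2 = -3/19.


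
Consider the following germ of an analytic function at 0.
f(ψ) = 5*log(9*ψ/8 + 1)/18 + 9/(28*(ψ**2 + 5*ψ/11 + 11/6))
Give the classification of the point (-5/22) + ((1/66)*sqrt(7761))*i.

The denominator factor ψ**2 + 5*ψ/11 + 11/6 vanishes at (-5/22) + ((1/66)*sqrt(7761))*i and appears to the power 1; the numerator there equals 9/28, nonzero, and no other factor vanishes.
The branch terms are analytic at this point.
Hence a pole whose order is the multiplicity, 1.

The point is a pole of order 1.


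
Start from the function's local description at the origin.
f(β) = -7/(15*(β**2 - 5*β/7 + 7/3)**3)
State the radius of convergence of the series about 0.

The radius of convergence is (1/3)*sqrt(21).

Denominator factor (β**2 - 5*β/7 + 7/3)^3: discriminant -1297/147, complex-conjugate roots (5/14) + ((1/42)*sqrt(3891))*i and (5/14) - ((1/42)*sqrt(3891))*i; poles of order 3, moduli (1/3)*sqrt(21) and (1/3)*sqrt(21).
The radius of convergence is the smallest modulus among the singular points: (1/3)*sqrt(21).


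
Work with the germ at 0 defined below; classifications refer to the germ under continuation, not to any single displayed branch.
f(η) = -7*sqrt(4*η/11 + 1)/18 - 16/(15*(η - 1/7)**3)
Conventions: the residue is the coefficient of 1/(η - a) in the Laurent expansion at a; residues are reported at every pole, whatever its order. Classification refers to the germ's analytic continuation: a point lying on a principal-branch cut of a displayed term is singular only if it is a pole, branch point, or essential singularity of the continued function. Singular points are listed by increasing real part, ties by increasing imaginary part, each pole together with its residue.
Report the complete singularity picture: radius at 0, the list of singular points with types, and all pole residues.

Denominator factor (η - 1/7)^3: pole of order 3 at 1/7, modulus 1/7.
Branch term (-7/18)*sqrt(1 - η/(-11/4)): its argument vanishes at η = -11/4, a square-root branch point, modulus 11/4.
The radius of convergence is the smallest modulus among the singular points: 1/7.
The branch term is analytic at 1/7 and contributes nothing to the residue; only the rational part matters.
At the order-3 pole 1/7 set g(η) = (η - (1/7))^3*(rational part) = -16/15.
Order-3 pole: residue = g''(a)/2; g''(1/7) = 0, so the residue is 0.
List the singular points by increasing real part (a conjugate pair: the negative imaginary part first).

Radius of convergence at 0: 1/7.
At -11/4: an algebraic (square-root) branch point.
At 1/7: a pole of order 3; residue 0.


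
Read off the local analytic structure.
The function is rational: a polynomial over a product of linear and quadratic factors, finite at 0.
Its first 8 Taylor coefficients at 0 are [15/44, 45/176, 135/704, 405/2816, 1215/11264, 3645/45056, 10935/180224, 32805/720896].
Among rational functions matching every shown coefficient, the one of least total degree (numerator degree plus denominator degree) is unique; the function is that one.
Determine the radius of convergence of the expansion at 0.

No rational of total degree below 1 reproduces all 8 coefficients; solving the [0/1] Pade equations on them gives f(ψ) = -5/(11*(ψ - 4/3)), whose expansion matches every shown term.
Denominator factor (ψ - 4/3): pole of order 1 at 4/3, modulus 4/3.
The radius of convergence is the smallest modulus among the singular points: 4/3.

The radius of convergence is 4/3.


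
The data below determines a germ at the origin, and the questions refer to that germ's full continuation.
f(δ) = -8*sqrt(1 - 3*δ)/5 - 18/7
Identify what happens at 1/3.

The term (-8/5)*sqrt(1 - δ/(1/3)) has argument 1 - 1/3/(1/3) = 0 at 1/3: a square-root (algebraic, two-sheeted) branch point; the remaining terms are analytic or single-valued there.

The point is an algebraic (square-root) branch point.


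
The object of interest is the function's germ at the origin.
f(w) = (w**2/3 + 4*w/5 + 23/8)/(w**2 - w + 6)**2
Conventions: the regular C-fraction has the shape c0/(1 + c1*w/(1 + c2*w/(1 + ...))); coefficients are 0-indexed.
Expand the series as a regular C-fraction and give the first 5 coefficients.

Taylor coefficients (expand at 0): a_0 = 23/288, a_1 = 211/4320, a_2 = -19/5760, a_3 = -139/9720, a_4 = -5749/1866240.
c0 = a_0 = 23/288. Peel one level at a time: if S = 1 + c*w/S' with S'(0) = 1, then c is the w-coefficient of S and S' = c*w/(S - 1).
S_1 = c0/f = 1 + (-211/345)*w + (197749/476100)*w^2 + ...; c1 = -211/345.
S_2 = c1*w/(S_1 - 1) = 1 + (197749/291180)*w + (1906297/6411024)*w^2 + ...; c2 = 197749/291180.
S_3 = c2*w/(S_2 - 1) = 1 + (-219224155/500700468)*w + (4709524045/117314001003)*w^2 + ...; c3 = -219224155/500700468.
S_4 = c3*w/(S_3 - 1) = 1 + (34563811252/376968325453)*w + ...; c4 = 34563811252/376968325453.

The regular C-fraction coefficients are [23/288, -211/345, 197749/291180, -219224155/500700468, 34563811252/376968325453].


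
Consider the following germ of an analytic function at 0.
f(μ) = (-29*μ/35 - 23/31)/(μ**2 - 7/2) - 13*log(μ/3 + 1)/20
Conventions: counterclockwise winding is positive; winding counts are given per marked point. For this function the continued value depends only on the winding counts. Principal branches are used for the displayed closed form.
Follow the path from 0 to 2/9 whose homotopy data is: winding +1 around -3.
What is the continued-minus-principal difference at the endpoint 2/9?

Continued minus principal equals -(13/10)*pi*i.

The rational part is single-valued and drops out of the difference; each branch term changes only by its own monodromy.
(-13/20)*log(1 - μ/(-3)): each positive loop around -3 adds 2*pi*i to the log, so winding +1 contributes (-13/20)*(1)*2*pi*i = -(13/10)*pi*i.
Summing the contributions at μ = 2/9 gives -(13/10)*pi*i.


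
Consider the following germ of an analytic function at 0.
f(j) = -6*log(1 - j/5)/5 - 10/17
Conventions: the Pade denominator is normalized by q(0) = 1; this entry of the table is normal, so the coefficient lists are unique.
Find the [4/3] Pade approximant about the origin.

The Pade approximant has numerator coefficients [-10/17, 1314/2975, -1167/14875, 278/74375, -3/218750]; denominator coefficients [1, -12/35, 6/175, -4/4375].

Taylor coefficients needed (expand at 0): a_0 = -10/17, a_1 = 6/25, a_2 = 3/125, a_3 = 2/625, a_4 = 3/6250, a_5 = 6/78125, a_6 = 1/78125, a_7 = 6/2734375.
Write the denominator as Q(j) = 1 + q1*j + q2*j^2 + q3*j^3. Requiring Q*f - P = O(j^8) with deg P <= 4 kills the coefficients of j^5..j^7 in Q*f:
  j^5: a_5 + q1*a_4 + q2*a_3 + q3*a_2 = 0, i.e. 6/78125 + (3/6250)*q1 + (2/625)*q2 + (3/125)*q3 = 0.
  j^6: a_6 + q1*a_5 + q2*a_4 + q3*a_3 = 0, i.e. 1/78125 + (6/78125)*q1 + (3/6250)*q2 + (2/625)*q3 = 0.
  j^7: a_7 + q1*a_6 + q2*a_5 + q3*a_4 = 0, i.e. 6/2734375 + (1/78125)*q1 + (6/78125)*q2 + (3/6250)*q3 = 0.
Solving this linear system: q1 = -12/35, q2 = 6/175, q3 = -4/4375.
The numerator is Q*f truncated at degree 4: P0 = a_0 = -10/17; P1 = a_1 + q1*a_0 = 1314/2975; P2 = a_2 + q1*a_1 + q2*a_0 = -1167/14875; P3 = a_3 + q1*a_2 + q2*a_1 + q3*a_0 = 278/74375; P4 = a_4 + q1*a_3 + q2*a_2 + q3*a_1 = -3/218750.


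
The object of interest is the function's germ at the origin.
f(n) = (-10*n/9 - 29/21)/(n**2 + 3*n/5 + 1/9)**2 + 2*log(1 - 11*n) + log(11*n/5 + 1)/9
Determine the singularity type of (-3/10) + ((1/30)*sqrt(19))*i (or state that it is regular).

The point is a pole of order 2.


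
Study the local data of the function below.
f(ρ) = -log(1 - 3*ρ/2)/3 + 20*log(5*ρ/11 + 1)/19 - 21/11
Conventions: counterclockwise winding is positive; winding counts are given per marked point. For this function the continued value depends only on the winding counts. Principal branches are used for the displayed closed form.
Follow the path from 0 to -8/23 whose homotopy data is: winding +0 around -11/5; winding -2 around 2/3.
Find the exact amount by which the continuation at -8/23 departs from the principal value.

Continued minus principal equals (4/3)*pi*i.

The rational part is single-valued and drops out of the difference; each branch term changes only by its own monodromy.
(-1/3)*log(1 - ρ/(2/3)): each positive loop around 2/3 adds 2*pi*i to the log, so winding -2 contributes (-1/3)*(-2)*2*pi*i = (4/3)*pi*i.
(20/19)*log(1 - ρ/(-11/5)): winding 0 around -11/5, so this term returns to its principal value, contribution 0.
Summing the contributions at ρ = -8/23 gives (4/3)*pi*i.


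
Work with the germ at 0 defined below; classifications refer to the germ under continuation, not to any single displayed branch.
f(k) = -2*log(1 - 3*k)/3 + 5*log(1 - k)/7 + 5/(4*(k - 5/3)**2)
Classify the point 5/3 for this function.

The point is a pole of order 2.

The denominator factor k - 5/3 vanishes at 5/3 and appears to the power 2; the numerator there equals 5/4, nonzero, and no other factor vanishes.
The branch terms are analytic at this point.
Hence a pole whose order is the multiplicity, 2.


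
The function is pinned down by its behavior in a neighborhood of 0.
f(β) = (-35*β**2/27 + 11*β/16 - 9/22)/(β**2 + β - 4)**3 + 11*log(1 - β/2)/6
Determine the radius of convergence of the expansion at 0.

The radius of convergence is -1/2 + (1/2)*sqrt(17).

Denominator factor (β**2 + β - 4)^3: discriminant 17, real irrational roots -1/2 + (1/2)*sqrt(17) and -1/2 - (1/2)*sqrt(17); poles of order 3, moduli -1/2 + (1/2)*sqrt(17) and 1/2 + (1/2)*sqrt(17).
Branch term (11/6)*log(1 - β/(2)): its argument vanishes at β = 2, a logarithmic branch point, modulus 2.
The radius of convergence is the smallest modulus among the singular points: -1/2 + (1/2)*sqrt(17).


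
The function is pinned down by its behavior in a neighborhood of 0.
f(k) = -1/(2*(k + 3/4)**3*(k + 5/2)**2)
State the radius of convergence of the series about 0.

Denominator factor (k + 3/4)^3: pole of order 3 at -3/4, modulus 3/4.
Denominator factor (k + 5/2)^2: pole of order 2 at -5/2, modulus 5/2.
The radius of convergence is the smallest modulus among the singular points: 3/4.

The radius of convergence is 3/4.


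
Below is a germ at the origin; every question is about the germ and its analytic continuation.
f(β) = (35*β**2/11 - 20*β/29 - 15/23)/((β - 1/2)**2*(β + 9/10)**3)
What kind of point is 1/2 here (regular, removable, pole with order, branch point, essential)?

The point is a pole of order 2.

The denominator factor β - 1/2 vanishes at 1/2 and appears to the power 2; the numerator there equals -5915/29348, nonzero, and no other factor vanishes.
Hence a pole whose order is the multiplicity, 2.


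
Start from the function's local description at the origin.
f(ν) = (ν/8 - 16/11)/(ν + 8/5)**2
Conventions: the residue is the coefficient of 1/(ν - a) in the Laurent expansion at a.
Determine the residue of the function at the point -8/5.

The residue is 1/8.

At the order-2 pole -8/5 set g(ν) = (ν - (-8/5))^2*f(ν) = ν/8 - 16/11.
Order-2 pole: residue = g'(a); g'(-8/5) = 1/8, so the residue is 1/8.


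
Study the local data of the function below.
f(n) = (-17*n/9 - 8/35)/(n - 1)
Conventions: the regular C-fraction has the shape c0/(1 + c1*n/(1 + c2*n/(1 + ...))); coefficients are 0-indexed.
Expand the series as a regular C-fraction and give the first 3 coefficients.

Taylor coefficients (expand at 0): a_0 = 8/35, a_1 = 667/315, a_2 = 667/315.
c0 = a_0 = 8/35. Peel one level at a time: if S = 1 + c*n/S' with S'(0) = 1, then c is the n-coefficient of S and S' = c*n/(S - 1).
S_1 = c0/f = 1 + (-667/72)*n + (396865/5184)*n^2 + ...; c1 = -667/72.
S_2 = c1*n/(S_1 - 1) = 1 + (595/72)*n + ...; c2 = 595/72.

The regular C-fraction coefficients are [8/35, -667/72, 595/72].


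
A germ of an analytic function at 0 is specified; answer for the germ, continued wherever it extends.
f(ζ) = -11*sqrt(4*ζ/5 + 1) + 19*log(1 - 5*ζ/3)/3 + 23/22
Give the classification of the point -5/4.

The point is an algebraic (square-root) branch point.

The term (-11)*sqrt(1 - ζ/(-5/4)) has argument 1 - -5/4/(-5/4) = 0 at -5/4: a square-root (algebraic, two-sheeted) branch point; the remaining terms are analytic or single-valued there.


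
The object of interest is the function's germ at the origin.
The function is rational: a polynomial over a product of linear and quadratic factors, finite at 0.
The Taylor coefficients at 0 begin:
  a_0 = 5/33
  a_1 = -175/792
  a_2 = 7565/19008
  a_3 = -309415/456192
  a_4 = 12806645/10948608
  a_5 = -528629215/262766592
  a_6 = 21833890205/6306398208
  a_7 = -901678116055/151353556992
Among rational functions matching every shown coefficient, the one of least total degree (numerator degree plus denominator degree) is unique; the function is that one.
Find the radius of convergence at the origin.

The radius of convergence is -1 + (1/2)*sqrt(10).

No rational of total degree below 3 reproduces all 8 coefficients; solving the [0/3] Pade equations on them gives f(μ) = -20/(11*(μ + 8)*(μ**2 - 2*μ - 3/2)), whose expansion matches every shown term.
Denominator factor (μ**2 - 2*μ - 3/2): discriminant 10, real irrational roots 1 + (1/2)*sqrt(10) and 1 - (1/2)*sqrt(10); poles of order 1, moduli 1 + (1/2)*sqrt(10) and -1 + (1/2)*sqrt(10).
Denominator factor (μ + 8): pole of order 1 at -8, modulus 8.
The radius of convergence is the smallest modulus among the singular points: -1 + (1/2)*sqrt(10).


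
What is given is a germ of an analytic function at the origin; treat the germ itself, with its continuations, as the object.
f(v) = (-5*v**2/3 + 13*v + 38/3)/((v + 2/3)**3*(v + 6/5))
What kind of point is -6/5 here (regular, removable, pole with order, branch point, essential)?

The point is a pole of order 1.

The denominator factor v + 6/5 vanishes at -6/5 and appears to the power 1; the numerator there equals -16/3, nonzero, and no other factor vanishes.
Hence a pole whose order is the multiplicity, 1.


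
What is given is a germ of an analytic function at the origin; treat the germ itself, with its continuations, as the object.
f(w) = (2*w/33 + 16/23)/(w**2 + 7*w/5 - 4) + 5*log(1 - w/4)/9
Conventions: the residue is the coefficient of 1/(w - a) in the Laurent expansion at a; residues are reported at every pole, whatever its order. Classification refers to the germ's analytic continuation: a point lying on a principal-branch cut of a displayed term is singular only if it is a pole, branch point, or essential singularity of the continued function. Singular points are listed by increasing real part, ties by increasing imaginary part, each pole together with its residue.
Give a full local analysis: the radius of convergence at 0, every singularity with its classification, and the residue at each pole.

Radius of convergence at 0: -7/10 + (1/10)*sqrt(449).
At -7/10 - (1/10)*sqrt(449): a pole of order 1; residue 1/33 - (2479/340791)*sqrt(449).
At -7/10 + (1/10)*sqrt(449): a pole of order 1; residue 1/33 + (2479/340791)*sqrt(449).
At 4: a logarithmic branch point.

Denominator factor (w**2 + 7*w/5 - 4): discriminant 449/25, real irrational roots -7/10 + (1/10)*sqrt(449) and -7/10 - (1/10)*sqrt(449); poles of order 1, moduli -7/10 + (1/10)*sqrt(449) and 7/10 + (1/10)*sqrt(449).
Branch term (5/9)*log(1 - w/(4)): its argument vanishes at w = 4, a logarithmic branch point, modulus 4.
The radius of convergence is the smallest modulus among the singular points: -7/10 + (1/10)*sqrt(449).
The branch term is analytic at -7/10 - (1/10)*sqrt(449) and contributes nothing to the residue; only the rational part matters.
The factor w**2 + 7*w/5 - 4 splits as (w - a)(w - a') with a = -7/10 - (1/10)*sqrt(449), a' = -7/10 + (1/10)*sqrt(449). At the order-1 pole a set g(w) = (w - a)*(rational part) = [2*w/33 + 16/23] / (w - a').
Simple pole: residue = g(a) at a = -7/10 - (1/10)*sqrt(449), which is 1/33 - (2479/340791)*sqrt(449).
The branch term is analytic at -7/10 + (1/10)*sqrt(449) and contributes nothing to the residue; only the rational part matters.
The factor w**2 + 7*w/5 - 4 splits as (w - a)(w - a') with a = -7/10 + (1/10)*sqrt(449), a' = -7/10 - (1/10)*sqrt(449). At the order-1 pole a set g(w) = (w - a)*(rational part) = [2*w/33 + 16/23] / (w - a').
Simple pole: residue = g(a) at a = -7/10 + (1/10)*sqrt(449), which is 1/33 + (2479/340791)*sqrt(449).
List the singular points by increasing real part (a conjugate pair: the negative imaginary part first).
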